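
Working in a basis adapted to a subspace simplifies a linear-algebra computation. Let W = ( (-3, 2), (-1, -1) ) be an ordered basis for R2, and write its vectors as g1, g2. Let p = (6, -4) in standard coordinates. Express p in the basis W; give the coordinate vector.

(-2, 0)

We seek scalars with c_1 g1 + c_2 g2 = p; equivalently solve M c = p where the columns of M are g1, g2.
System: -3c_1 - c_2 = 6, 2c_1 - c_2 = -4; solving gives c_1 = -2, c_2 = 0.
Check: -2g1 + 0·g2 = (6, -4).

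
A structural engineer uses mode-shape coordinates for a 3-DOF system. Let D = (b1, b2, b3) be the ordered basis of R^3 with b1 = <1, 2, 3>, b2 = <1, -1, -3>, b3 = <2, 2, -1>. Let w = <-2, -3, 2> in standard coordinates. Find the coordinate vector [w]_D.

We seek scalars with c_1 b1 + ... + c_3 b3 = w; equivalently solve M c = w where the columns of M are b1, ..., b3.
Gaussian elimination on [M | w] yields c = (1, 1, -2).
Check: b1 + b2 - 2b3 = <-2, -3, 2>.

<1, 1, -2>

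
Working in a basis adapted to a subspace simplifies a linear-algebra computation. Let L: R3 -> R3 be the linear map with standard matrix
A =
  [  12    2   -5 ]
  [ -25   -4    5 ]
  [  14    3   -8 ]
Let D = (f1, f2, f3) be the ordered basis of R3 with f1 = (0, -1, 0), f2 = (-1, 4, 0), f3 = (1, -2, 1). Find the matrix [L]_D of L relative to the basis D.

[[-2, 3, 0], [-1, 2, -3], [-3, -2, 0]]

With P the matrix whose columns are f1, ..., f3, [L]_D = P^(-1) A P.
Column by column: L(f1) = A f1 = (-2, 4, -3); its D-coordinates (-2, -1, -3) give column 1.
Continuing for each basis vector yields [L]_D = [[-2, 3, 0], [-1, 2, -3], [-3, -2, 0]].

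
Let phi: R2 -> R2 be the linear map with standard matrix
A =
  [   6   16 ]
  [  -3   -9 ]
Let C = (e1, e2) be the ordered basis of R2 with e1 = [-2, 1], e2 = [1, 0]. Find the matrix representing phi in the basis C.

[[-3, -3], [-2, 0]]

Let P have columns e1, e2. Then [phi]_C = P^(-1) A P.
Here det P = -1, so P^(-1) is integer; computing A P first and then P^(-1)(A P) gives [[-3, -3], [-2, 0]].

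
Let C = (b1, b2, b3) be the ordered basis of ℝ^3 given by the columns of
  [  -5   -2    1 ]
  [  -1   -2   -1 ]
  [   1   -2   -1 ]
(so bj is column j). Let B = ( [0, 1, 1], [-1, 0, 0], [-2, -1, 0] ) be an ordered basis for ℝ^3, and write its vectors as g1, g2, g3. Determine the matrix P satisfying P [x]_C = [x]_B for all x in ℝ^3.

Take x = bj: its C-coordinates are the j-th standard unit vector, so P e_j — column j of P — equals [bj]_B.
b1 = g1 + g2 + 2g3, giving column 1 = [1, 1, 2]; repeating for each j gives P = [[1, -2, -1], [1, 2, -1], [2, 0, 0]].

[[1, -2, -1], [1, 2, -1], [2, 0, 0]]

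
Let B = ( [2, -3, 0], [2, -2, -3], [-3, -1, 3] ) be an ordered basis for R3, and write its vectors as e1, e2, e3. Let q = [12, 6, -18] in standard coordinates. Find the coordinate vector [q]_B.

[q]_B is the unique c with M c = q, where M has columns e1, ..., e3.
Gaussian elimination on [M | q] yields c = (-2, 2, -4).
Check: -2e1 + 2e2 - 4e3 = [12, 6, -18].

[-2, 2, -4]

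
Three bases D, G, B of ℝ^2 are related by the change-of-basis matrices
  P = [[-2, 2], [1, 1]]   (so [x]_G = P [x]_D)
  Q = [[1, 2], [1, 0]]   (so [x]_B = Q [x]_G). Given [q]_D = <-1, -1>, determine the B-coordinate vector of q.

<-4, 0>

First [q]_G = P [q]_D = <0, -2>.
Then [q]_B = Q [q]_G = <-4, 0>.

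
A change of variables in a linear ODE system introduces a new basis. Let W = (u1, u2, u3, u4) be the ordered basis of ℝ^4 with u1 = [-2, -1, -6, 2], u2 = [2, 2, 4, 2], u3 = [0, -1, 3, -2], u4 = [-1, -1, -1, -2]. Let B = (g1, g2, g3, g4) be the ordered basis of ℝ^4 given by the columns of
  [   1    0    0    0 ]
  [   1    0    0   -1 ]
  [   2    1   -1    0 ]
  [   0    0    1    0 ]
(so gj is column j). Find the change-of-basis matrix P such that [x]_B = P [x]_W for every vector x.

Take x = uj: its W-coordinates are the j-th standard unit vector, so P e_j — column j of P — equals [uj]_B.
u1 = -2g1 + 0·g2 + 2g3 - g4, giving column 1 = [-2, 0, 2, -1]; repeating for each j gives P = [[-2, 2, 0, -1], [0, 2, 1, -1], [2, 2, -2, -2], [-1, 0, 1, 0]].

[[-2, 2, 0, -1], [0, 2, 1, -1], [2, 2, -2, -2], [-1, 0, 1, 0]]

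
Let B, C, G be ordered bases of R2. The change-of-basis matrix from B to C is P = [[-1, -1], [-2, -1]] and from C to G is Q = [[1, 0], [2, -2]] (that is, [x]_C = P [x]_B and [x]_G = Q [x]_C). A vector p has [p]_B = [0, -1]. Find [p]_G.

Composing the changes, [p]_G = Q P [p]_B.
Q P = [[-1, -1], [2, 0]]; applying this to [0, -1] gives [1, 0].

[1, 0]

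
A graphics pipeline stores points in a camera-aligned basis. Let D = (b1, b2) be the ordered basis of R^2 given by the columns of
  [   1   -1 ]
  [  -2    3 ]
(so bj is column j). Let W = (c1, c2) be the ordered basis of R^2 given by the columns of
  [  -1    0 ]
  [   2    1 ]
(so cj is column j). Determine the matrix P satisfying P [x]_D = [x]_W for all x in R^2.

Take x = bj: its D-coordinates are the j-th standard unit vector, so P e_j — column j of P — equals [bj]_W.
b1 = -c1 + 0·c2, giving column 1 = [-1, 0]; repeating for each j gives P = [[-1, 1], [0, 1]].

[[-1, 1], [0, 1]]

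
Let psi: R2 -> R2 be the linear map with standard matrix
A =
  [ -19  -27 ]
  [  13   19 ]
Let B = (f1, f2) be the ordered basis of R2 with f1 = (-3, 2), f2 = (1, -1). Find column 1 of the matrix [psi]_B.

Column 1 of [psi]_B is the B-coordinate vector of psi(f1).
In standard coordinates psi(f1) = A f1 = (3, -1).
Converting to B: (3, -1) = -2f1 - 3f2, so the coordinate vector is (-2, -3).

(-2, -3)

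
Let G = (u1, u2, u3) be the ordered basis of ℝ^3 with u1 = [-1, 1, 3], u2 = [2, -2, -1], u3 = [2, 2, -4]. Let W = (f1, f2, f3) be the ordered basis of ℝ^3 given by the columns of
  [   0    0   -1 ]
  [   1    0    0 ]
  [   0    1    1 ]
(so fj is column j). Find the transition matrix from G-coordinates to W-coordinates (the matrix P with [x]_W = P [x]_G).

Let M have columns uj and N have columns fj. Then for every x, N [x]_W = x = M [x]_G, so P = N^(-1) M.
Since det N = -1, N^(-1) has integer entries; multiplying gives P = [[1, -2, 2], [2, 1, -2], [1, -2, -2]].

[[1, -2, 2], [2, 1, -2], [1, -2, -2]]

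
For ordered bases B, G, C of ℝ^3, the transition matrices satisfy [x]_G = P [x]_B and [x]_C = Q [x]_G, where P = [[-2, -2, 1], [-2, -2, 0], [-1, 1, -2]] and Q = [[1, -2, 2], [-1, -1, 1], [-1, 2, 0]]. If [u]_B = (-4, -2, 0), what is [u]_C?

(-8, -22, 12)

Apply P to get G-coordinates (12, 12, 2), then Q to get C-coordinates.
The result is [u]_C = (-8, -22, 12).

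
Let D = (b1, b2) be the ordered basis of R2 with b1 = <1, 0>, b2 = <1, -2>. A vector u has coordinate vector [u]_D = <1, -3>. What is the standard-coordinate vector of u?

<-2, 6>

The coordinates say u = b1 - 3b2; adding the scaled basis vectors gives <-2, 6>.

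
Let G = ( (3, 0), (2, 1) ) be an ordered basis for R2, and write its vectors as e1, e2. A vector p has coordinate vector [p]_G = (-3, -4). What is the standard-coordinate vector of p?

The coordinates say p = -3e1 - 4e2; adding the scaled basis vectors gives (-17, -4).

(-17, -4)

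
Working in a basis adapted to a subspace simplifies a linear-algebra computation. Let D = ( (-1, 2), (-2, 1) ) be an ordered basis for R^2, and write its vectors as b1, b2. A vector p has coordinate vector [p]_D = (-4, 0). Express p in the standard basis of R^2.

(4, -8)

By definition p = -4b1 + 0·b2.
Summing componentwise gives (4, -8).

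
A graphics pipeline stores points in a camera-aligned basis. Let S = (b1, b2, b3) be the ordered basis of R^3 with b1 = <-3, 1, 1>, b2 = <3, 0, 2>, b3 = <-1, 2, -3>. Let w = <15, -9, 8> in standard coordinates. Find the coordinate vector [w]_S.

We seek scalars with c_1 b1 + ... + c_3 b3 = w; equivalently solve M c = w where the columns of M are b1, ..., b3.
Row-reducing the augmented matrix [M | w] gives c = (-3, 1, -3).
Check: -3b1 + b2 - 3b3 = <15, -9, 8>.

<-3, 1, -3>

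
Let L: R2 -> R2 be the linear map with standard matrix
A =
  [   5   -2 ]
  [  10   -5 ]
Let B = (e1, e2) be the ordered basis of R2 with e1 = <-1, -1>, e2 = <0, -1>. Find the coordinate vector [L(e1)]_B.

Column 1 of [L]_B is the B-coordinate vector of L(e1).
In standard coordinates L(e1) = A e1 = <-3, -5>.
Converting to B: <-3, -5> = 3e1 + 2e2, so the coordinate vector is <3, 2>.

<3, 2>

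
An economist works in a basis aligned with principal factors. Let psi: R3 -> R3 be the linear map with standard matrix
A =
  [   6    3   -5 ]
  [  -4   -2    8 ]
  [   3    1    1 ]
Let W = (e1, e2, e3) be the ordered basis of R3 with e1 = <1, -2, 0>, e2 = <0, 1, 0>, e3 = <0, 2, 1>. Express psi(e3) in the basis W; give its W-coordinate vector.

<1, 0, 3>

Column 3 of [psi]_W is the W-coordinate vector of psi(e3).
In standard coordinates psi(e3) = A e3 = <1, 4, 3>.
Converting to W: <1, 4, 3> = e1 + 0·e2 + 3e3, so the coordinate vector is <1, 0, 3>.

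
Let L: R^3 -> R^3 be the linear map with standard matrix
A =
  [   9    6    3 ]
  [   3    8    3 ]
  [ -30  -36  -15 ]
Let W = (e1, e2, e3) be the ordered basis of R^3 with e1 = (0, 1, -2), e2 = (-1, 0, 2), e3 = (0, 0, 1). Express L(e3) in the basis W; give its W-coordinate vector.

Column 3 of [L]_W is the W-coordinate vector of L(e3).
In standard coordinates L(e3) = A e3 = (3, 3, -15).
Converting to W: (3, 3, -15) = 3e1 - 3e2 - 3e3, so the coordinate vector is (3, -3, -3).

(3, -3, -3)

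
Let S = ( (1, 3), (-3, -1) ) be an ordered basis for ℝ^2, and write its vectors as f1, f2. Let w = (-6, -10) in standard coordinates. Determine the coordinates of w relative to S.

(-3, 1)

Write w = c_1 f1 + c_2 f2 and solve for the c_i.
System: c_1 - 3c_2 = -6, 3c_1 - c_2 = -10; solving gives c_1 = -3, c_2 = 1.
Check: -3f1 + f2 = (-6, -10).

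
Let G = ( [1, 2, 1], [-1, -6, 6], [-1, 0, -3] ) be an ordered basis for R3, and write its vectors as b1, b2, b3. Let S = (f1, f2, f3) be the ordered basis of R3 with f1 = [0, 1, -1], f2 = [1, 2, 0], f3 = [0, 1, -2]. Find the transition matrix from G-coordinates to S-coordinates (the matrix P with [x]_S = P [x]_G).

[[1, -2, 1], [1, -1, -1], [-1, -2, 1]]

Let M have columns bj and N have columns fj. Then for every x, N [x]_S = x = M [x]_G, so P = N^(-1) M.
Since det N = 1, N^(-1) has integer entries; multiplying gives P = [[1, -2, 1], [1, -1, -1], [-1, -2, 1]].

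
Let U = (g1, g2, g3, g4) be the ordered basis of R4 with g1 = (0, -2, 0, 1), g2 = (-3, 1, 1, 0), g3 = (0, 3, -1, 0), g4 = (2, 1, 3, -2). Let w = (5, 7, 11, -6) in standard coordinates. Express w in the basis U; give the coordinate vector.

(2, 1, 2, 4)

Write w = c_1 g1 + ... + c_4 g4 and solve for the c_i.
Row-reducing the augmented matrix [M | w] gives c = (2, 1, 2, 4).
Check: 2g1 + g2 + 2g3 + 4g4 = (5, 7, 11, -6).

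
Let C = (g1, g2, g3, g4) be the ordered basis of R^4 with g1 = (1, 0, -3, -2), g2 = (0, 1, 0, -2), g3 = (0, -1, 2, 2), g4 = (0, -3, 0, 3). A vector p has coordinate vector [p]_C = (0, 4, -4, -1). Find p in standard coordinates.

(0, 11, -8, -19)

By definition p = 0·g1 + 4g2 - 4g3 - g4.
Summing componentwise gives (0, 11, -8, -19).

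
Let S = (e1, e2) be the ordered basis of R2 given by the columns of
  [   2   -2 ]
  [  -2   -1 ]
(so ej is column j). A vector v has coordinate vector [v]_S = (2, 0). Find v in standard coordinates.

(4, -4)

By definition v = 2e1 + 0·e2.
Summing componentwise gives (4, -4).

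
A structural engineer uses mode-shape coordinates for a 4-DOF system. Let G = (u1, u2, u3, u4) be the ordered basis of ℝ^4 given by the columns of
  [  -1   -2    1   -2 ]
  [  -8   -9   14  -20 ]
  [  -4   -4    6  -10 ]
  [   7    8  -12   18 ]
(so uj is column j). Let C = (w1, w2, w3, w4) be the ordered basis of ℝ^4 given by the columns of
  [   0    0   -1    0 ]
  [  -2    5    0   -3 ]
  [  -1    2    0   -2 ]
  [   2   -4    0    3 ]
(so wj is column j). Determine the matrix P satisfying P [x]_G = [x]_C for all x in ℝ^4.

[[0, 2, -2, 2], [-1, -1, 2, -2], [1, 2, -1, 2], [1, 0, 0, 2]]

Take x = uj: its G-coordinates are the j-th standard unit vector, so P e_j — column j of P — equals [uj]_C.
u1 = 0·w1 - w2 + w3 + w4, giving column 1 = [0, -1, 1, 1]; repeating for each j gives P = [[0, 2, -2, 2], [-1, -1, 2, -2], [1, 2, -1, 2], [1, 0, 0, 2]].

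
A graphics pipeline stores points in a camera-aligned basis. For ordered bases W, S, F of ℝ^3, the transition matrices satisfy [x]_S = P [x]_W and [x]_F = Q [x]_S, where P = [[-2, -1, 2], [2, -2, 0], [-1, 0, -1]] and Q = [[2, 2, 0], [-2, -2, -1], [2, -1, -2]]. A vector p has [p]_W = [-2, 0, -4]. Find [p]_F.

First [p]_S = P [p]_W = [-4, -4, 6].
Then [p]_F = Q [p]_S = [-16, 10, -16].

[-16, 10, -16]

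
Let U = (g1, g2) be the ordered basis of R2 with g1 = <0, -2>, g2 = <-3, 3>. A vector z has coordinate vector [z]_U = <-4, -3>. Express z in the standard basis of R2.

By definition z = -4g1 - 3g2.
Summing componentwise gives <9, -1>.

<9, -1>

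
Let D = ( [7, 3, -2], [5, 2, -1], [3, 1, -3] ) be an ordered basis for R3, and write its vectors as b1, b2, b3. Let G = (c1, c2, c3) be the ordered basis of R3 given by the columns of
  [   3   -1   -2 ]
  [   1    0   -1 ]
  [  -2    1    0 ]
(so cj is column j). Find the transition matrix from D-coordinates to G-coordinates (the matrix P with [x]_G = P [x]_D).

[[1, 0, 2], [0, -1, 1], [-2, -2, 1]]

Column j of P is [bj]_G, since P maps D-coordinates to G-coordinates.
Expressing b1 in G: b1 = c1 + 0·c2 - 2c3, so column 1 of P is [1, 0, -2].
Doing the same for each bj gives P = [[1, 0, 2], [0, -1, 1], [-2, -2, 1]].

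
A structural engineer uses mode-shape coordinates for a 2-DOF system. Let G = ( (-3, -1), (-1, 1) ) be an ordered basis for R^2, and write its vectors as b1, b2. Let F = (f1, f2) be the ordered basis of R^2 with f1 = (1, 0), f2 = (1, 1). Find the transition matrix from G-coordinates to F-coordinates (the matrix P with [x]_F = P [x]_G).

[[-2, -2], [-1, 1]]

Take x = bj: its G-coordinates are the j-th standard unit vector, so P e_j — column j of P — equals [bj]_F.
b1 = -2f1 - f2, giving column 1 = (-2, -1); repeating for each j gives P = [[-2, -2], [-1, 1]].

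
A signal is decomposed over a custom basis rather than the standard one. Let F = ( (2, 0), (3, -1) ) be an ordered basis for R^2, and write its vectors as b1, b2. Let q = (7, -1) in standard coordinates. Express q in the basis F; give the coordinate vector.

(2, 1)

Write q = c_1 b1 + c_2 b2 and solve for the c_i.
System: 2c_1 + 3c_2 = 7, 0c_1 - c_2 = -1; solving gives c_1 = 2, c_2 = 1.
Check: 2b1 + b2 = (7, -1).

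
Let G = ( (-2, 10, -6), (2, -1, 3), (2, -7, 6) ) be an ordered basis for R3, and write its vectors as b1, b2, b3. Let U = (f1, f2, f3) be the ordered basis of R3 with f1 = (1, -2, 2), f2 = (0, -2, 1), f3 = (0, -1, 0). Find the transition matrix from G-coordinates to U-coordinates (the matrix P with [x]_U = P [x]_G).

Let M have columns bj and N have columns fj. Then for every x, N [x]_U = x = M [x]_G, so P = N^(-1) M.
Since det N = 1, N^(-1) has integer entries; multiplying gives P = [[-2, 2, 2], [-2, -1, 2], [-2, -1, -1]].

[[-2, 2, 2], [-2, -1, 2], [-2, -1, -1]]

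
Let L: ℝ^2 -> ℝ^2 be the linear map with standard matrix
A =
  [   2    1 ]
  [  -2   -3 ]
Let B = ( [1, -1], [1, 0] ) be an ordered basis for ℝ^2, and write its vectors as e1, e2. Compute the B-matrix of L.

With P the matrix whose columns are e1, e2, [L]_B = P^(-1) A P.
Column by column: L(e1) = A e1 = [1, 1]; its B-coordinates [-1, 2] give column 1.
Continuing for each basis vector yields [L]_B = [[-1, 2], [2, 0]].

[[-1, 2], [2, 0]]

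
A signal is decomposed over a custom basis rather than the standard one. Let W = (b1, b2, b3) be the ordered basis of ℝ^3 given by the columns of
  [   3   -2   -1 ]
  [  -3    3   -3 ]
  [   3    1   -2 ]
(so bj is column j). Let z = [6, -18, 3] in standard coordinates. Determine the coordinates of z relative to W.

Write z = c_1 b1 + ... + c_3 b3 and solve for the c_i.
Row-reducing the augmented matrix [M | z] gives c = (3, 0, 3).
Check: 3b1 + 0·b2 + 3b3 = [6, -18, 3].

[3, 0, 3]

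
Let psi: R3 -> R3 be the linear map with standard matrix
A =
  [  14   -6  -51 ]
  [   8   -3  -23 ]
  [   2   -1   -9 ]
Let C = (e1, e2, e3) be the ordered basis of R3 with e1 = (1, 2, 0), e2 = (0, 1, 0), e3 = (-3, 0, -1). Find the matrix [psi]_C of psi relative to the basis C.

With P the matrix whose columns are e1, ..., e3, [psi]_C = P^(-1) A P.
Column by column: psi(e1) = A e1 = (2, 2, 0); its C-coordinates (2, -2, 0) give column 1.
Continuing for each basis vector yields [psi]_C = [[2, -3, 0], [-2, 3, -1], [0, 1, -3]].

[[2, -3, 0], [-2, 3, -1], [0, 1, -3]]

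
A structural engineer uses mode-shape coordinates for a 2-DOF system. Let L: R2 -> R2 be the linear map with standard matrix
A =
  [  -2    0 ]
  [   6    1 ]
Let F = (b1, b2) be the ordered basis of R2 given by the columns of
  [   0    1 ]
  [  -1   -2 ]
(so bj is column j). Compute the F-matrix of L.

The j-th column of [L]_F is [L(bj)]_F.
L(b1) = A b1 = [0, -1] = b1 + 0·b2, so column 1 is [1, 0].
Repeating for b2 and assembling the columns gives [[1, 0], [0, -2]].

[[1, 0], [0, -2]]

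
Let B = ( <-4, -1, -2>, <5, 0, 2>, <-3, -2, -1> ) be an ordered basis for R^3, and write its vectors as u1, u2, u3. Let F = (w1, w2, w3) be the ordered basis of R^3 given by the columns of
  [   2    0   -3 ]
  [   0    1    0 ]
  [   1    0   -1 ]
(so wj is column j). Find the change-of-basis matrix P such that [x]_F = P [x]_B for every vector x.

[[-2, 1, 0], [-1, 0, -2], [0, -1, 1]]

Take x = uj: its B-coordinates are the j-th standard unit vector, so P e_j — column j of P — equals [uj]_F.
u1 = -2w1 - w2 + 0·w3, giving column 1 = <-2, -1, 0>; repeating for each j gives P = [[-2, 1, 0], [-1, 0, -2], [0, -1, 1]].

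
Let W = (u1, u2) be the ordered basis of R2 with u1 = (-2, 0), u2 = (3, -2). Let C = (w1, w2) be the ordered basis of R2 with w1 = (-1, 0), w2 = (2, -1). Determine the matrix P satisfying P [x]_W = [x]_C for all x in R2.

[[2, 1], [0, 2]]

Column j of P is [uj]_C, since P maps W-coordinates to C-coordinates.
Expressing u1 in C: u1 = 2w1 + 0·w2, so column 1 of P is (2, 0).
Doing the same for each uj gives P = [[2, 1], [0, 2]].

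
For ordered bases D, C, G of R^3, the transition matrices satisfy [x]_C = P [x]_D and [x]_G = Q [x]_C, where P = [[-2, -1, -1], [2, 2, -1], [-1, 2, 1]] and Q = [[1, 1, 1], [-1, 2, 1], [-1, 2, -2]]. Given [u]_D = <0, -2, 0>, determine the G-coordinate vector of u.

First [u]_C = P [u]_D = <2, -4, -4>.
Then [u]_G = Q [u]_C = <-6, -14, -2>.

<-6, -14, -2>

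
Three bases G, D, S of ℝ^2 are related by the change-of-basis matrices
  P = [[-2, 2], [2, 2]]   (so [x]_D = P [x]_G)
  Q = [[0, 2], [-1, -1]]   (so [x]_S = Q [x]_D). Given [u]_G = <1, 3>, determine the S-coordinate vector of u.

<16, -12>

Apply P to get D-coordinates <4, 8>, then Q to get S-coordinates.
The result is [u]_S = <16, -12>.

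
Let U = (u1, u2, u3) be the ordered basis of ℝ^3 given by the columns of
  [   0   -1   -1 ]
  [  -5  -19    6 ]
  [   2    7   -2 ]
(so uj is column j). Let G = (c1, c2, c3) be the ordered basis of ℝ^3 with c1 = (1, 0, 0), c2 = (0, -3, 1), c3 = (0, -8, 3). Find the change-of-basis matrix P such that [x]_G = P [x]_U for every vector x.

[[0, -1, -1], [-1, 1, -2], [1, 2, 0]]

Let M have columns uj and N have columns cj. Then for every x, N [x]_G = x = M [x]_U, so P = N^(-1) M.
Since det N = -1, N^(-1) has integer entries; multiplying gives P = [[0, -1, -1], [-1, 1, -2], [1, 2, 0]].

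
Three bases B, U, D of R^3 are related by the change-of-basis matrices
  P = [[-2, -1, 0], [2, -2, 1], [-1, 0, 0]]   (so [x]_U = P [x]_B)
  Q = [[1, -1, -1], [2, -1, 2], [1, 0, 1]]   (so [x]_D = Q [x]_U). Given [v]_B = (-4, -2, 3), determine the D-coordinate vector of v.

(7, 29, 14)

Apply P to get U-coordinates (10, -1, 4), then Q to get D-coordinates.
The result is [v]_D = (7, 29, 14).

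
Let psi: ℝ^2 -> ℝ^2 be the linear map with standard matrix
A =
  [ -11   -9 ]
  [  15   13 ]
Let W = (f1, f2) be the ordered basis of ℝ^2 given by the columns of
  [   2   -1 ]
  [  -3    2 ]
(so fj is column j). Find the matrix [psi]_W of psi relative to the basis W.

The j-th column of [psi]_W is [psi(fj)]_W.
psi(f1) = A f1 = (5, -9) = f1 - 3f2, so column 1 is (1, -3).
Repeating for f2 and assembling the columns gives [[1, -3], [-3, 1]].

[[1, -3], [-3, 1]]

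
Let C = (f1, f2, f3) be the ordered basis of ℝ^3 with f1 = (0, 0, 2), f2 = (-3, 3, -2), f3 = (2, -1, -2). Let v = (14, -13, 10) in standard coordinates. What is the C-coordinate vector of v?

(2, -4, 1)

We seek scalars with c_1 f1 + ... + c_3 f3 = v; equivalently solve M c = v where the columns of M are f1, ..., f3.
Gaussian elimination on [M | v] yields c = (2, -4, 1).
Check: 2f1 - 4f2 + f3 = (14, -13, 10).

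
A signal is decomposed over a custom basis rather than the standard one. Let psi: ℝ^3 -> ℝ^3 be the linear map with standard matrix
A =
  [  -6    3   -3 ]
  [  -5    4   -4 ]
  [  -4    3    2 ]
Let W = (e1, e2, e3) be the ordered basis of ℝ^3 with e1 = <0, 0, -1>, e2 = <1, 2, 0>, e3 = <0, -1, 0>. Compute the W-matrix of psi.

[[2, -2, 3], [3, 0, -3], [2, -3, -2]]

Let P have columns e1, ..., e3. Then [psi]_W = P^(-1) A P.
Here det P = 1, so P^(-1) is integer; computing A P first and then P^(-1)(A P) gives [[2, -2, 3], [3, 0, -3], [2, -3, -2]].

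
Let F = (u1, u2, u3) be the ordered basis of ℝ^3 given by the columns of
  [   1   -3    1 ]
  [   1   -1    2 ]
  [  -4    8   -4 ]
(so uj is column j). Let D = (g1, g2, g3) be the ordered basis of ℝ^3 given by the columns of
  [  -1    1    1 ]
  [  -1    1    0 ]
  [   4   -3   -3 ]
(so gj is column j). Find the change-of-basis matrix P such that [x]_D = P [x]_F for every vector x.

Let M have columns uj and N have columns gj. Then for every x, N [x]_D = x = M [x]_F, so P = N^(-1) M.
Since det N = -1, N^(-1) has integer entries; multiplying gives P = [[-1, -1, -1], [0, -2, 1], [0, -2, -1]].

[[-1, -1, -1], [0, -2, 1], [0, -2, -1]]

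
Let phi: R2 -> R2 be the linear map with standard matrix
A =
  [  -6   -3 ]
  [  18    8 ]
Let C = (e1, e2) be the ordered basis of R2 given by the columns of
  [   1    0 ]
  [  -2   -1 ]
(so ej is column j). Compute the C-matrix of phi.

With P the matrix whose columns are e1, e2, [phi]_C = P^(-1) A P.
Column by column: phi(e1) = A e1 = <0, 2>; its C-coordinates <0, -2> give column 1.
Continuing for each basis vector yields [phi]_C = [[0, 3], [-2, 2]].

[[0, 3], [-2, 2]]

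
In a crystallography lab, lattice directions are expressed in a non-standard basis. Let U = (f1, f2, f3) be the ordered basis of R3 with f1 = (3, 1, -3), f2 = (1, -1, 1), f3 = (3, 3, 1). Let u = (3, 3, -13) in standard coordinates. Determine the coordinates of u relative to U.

We seek scalars with c_1 f1 + ... + c_3 f3 = u; equivalently solve M c = u where the columns of M are f1, ..., f3.
Solving this 3x3 system gives c = (3, -3, -1).
Check: 3f1 - 3f2 - f3 = (3, 3, -13).

(3, -3, -1)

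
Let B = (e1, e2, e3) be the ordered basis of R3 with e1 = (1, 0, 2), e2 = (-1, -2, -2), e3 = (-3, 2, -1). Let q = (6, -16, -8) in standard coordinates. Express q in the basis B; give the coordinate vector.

(-2, 4, -4)

Write q = c_1 e1 + ... + c_3 e3 and solve for the c_i.
Gaussian elimination on [M | q] yields c = (-2, 4, -4).
Check: -2e1 + 4e2 - 4e3 = (6, -16, -8).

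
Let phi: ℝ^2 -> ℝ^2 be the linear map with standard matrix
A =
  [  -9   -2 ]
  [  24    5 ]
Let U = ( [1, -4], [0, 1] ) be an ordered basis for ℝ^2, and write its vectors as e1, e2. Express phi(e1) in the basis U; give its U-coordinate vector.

Column 1 of [phi]_U is the U-coordinate vector of phi(e1).
In standard coordinates phi(e1) = A e1 = [-1, 4].
Converting to U: [-1, 4] = -e1 + 0·e2, so the coordinate vector is [-1, 0].

[-1, 0]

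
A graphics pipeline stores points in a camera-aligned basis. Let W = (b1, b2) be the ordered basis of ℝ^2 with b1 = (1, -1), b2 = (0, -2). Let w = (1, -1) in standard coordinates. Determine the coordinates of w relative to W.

(1, 0)

[w]_W is the unique c with M c = w, where M has columns b1, b2.
System: c_1 + 0c_2 = 1, -c_1 - 2c_2 = -1; solving gives c_1 = 1, c_2 = 0.
Check: b1 + 0·b2 = (1, -1).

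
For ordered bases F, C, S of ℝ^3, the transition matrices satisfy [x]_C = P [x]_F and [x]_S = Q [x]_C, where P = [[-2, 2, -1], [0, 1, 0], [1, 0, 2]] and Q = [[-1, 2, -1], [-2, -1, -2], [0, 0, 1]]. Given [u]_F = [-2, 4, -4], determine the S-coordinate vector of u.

[2, -16, -10]

First [u]_C = P [u]_F = [16, 4, -10].
Then [u]_S = Q [u]_C = [2, -16, -10].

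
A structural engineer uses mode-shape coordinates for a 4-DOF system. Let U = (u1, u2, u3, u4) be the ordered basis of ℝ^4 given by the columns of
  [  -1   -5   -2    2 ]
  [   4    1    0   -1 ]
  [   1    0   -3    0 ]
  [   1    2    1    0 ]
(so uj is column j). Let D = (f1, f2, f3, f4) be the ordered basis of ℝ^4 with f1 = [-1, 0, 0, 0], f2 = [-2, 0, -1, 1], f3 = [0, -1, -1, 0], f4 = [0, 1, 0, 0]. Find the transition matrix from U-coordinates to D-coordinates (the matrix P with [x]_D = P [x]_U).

Let M have columns uj and N have columns fj. Then for every x, N [x]_D = x = M [x]_U, so P = N^(-1) M.
Since det N = -1, N^(-1) has integer entries; multiplying gives P = [[-1, 1, 0, -2], [1, 2, 1, 0], [-2, -2, 2, 0], [2, -1, 2, -1]].

[[-1, 1, 0, -2], [1, 2, 1, 0], [-2, -2, 2, 0], [2, -1, 2, -1]]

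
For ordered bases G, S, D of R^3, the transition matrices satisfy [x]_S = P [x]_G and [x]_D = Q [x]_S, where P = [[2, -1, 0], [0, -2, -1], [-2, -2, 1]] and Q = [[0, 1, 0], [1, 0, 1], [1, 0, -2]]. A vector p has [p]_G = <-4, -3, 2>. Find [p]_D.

Apply P to get S-coordinates <-5, 4, 16>, then Q to get D-coordinates.
The result is [p]_D = <4, 11, -37>.

<4, 11, -37>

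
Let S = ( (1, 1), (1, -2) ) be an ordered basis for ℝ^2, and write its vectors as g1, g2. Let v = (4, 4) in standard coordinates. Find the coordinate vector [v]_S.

[v]_S is the unique c with M c = v, where M has columns g1, g2.
System: c_1 + c_2 = 4, c_1 - 2c_2 = 4; solving gives c_1 = 4, c_2 = 0.
Check: 4g1 + 0·g2 = (4, 4).

(4, 0)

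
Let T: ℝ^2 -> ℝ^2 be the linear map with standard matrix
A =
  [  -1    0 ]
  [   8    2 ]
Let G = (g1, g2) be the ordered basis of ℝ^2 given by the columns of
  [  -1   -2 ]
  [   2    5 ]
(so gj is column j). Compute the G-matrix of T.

[[3, 2], [-2, -2]]

With P the matrix whose columns are g1, g2, [T]_G = P^(-1) A P.
Column by column: T(g1) = A g1 = [1, -4]; its G-coordinates [3, -2] give column 1.
Continuing for each basis vector yields [T]_G = [[3, 2], [-2, -2]].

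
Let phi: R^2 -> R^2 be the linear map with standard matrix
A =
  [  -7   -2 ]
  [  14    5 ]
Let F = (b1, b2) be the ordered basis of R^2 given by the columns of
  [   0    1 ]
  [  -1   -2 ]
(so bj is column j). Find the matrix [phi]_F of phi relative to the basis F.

[[1, 2], [2, -3]]

The j-th column of [phi]_F is [phi(bj)]_F.
phi(b1) = A b1 = [2, -5] = b1 + 2b2, so column 1 is [1, 2].
Repeating for b2 and assembling the columns gives [[1, 2], [2, -3]].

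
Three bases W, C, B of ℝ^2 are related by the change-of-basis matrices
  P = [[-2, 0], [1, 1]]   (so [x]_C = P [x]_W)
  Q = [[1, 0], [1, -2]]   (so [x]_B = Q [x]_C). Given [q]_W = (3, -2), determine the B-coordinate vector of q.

(-6, -8)

Composing the changes, [q]_B = Q P [q]_W.
Q P = [[-2, 0], [-4, -2]]; applying this to (3, -2) gives (-6, -8).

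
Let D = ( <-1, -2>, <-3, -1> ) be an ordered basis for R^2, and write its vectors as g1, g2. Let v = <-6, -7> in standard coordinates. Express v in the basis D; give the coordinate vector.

<3, 1>

We seek scalars with c_1 g1 + c_2 g2 = v; equivalently solve M c = v where the columns of M are g1, g2.
System: -c_1 - 3c_2 = -6, -2c_1 - c_2 = -7; solving gives c_1 = 3, c_2 = 1.
Check: 3g1 + g2 = <-6, -7>.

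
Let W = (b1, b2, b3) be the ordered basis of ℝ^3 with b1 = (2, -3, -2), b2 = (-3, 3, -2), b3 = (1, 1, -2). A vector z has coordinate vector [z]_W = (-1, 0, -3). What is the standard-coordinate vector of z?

By definition z = -b1 + 0·b2 - 3b3.
Summing componentwise gives (-5, 0, 8).

(-5, 0, 8)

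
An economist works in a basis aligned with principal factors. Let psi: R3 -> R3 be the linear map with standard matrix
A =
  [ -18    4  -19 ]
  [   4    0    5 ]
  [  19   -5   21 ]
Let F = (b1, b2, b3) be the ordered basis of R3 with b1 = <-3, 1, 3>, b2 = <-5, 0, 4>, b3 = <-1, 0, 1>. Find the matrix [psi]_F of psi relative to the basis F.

Let P have columns b1, ..., b3. Then [psi]_F = P^(-1) A P.
Here det P = 1, so P^(-1) is integer; computing A P first and then P^(-1)(A P) gives [[3, 0, 1], [-2, -3, -1], [0, 1, 3]].

[[3, 0, 1], [-2, -3, -1], [0, 1, 3]]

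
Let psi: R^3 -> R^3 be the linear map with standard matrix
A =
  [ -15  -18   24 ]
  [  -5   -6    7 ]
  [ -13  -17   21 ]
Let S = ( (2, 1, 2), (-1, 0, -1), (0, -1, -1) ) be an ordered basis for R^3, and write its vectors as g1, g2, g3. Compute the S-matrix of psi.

The j-th column of [psi]_S is [psi(gj)]_S.
psi(g1) = A g1 = (0, -2, -1) = -g1 - 2g2 + g3, so column 1 is (-1, -2, 1).
Repeating for g2, g3 and assembling the columns gives [[-1, -3, -3], [-2, 3, 0], [1, -1, -2]].

[[-1, -3, -3], [-2, 3, 0], [1, -1, -2]]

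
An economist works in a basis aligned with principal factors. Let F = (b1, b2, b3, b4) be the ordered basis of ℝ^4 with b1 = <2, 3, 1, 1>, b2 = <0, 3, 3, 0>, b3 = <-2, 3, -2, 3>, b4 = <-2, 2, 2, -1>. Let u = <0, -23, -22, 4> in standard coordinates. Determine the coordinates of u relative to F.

<-3, -3, 1, -4>

[u]_F is the unique c with M c = u, where M has columns b1, ..., b4.
Solving this 4x4 system gives c = (-3, -3, 1, -4).
Check: -3b1 - 3b2 + b3 - 4b4 = <0, -23, -22, 4>.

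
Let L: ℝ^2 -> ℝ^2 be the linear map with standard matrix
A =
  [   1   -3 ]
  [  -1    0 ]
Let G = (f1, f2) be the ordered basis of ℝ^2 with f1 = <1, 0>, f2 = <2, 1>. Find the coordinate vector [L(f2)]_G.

Column 2 of [L]_G is the G-coordinate vector of L(f2).
In standard coordinates L(f2) = A f2 = <-1, -2>.
Converting to G: <-1, -2> = 3f1 - 2f2, so the coordinate vector is <3, -2>.

<3, -2>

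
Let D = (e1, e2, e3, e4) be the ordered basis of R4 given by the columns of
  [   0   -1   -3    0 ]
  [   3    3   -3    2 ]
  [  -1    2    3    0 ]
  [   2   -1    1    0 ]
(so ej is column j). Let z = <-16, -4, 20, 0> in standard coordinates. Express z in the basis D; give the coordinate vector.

We seek scalars with c_1 e1 + ... + c_4 e4 = z; equivalently solve M c = z where the columns of M are e1, ..., e4.
Gaussian elimination on [M | z] yields c = (0, 4, 4, -2).
Check: 0·e1 + 4e2 + 4e3 - 2e4 = <-16, -4, 20, 0>.

<0, 4, 4, -2>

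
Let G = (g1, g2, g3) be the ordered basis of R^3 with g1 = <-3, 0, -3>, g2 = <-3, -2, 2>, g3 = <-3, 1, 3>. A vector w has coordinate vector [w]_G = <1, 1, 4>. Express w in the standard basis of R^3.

w = M [w]_G, where M has columns g1, ..., g3.
Carrying out the matrix-vector product, w = <-18, 2, 11>.

<-18, 2, 11>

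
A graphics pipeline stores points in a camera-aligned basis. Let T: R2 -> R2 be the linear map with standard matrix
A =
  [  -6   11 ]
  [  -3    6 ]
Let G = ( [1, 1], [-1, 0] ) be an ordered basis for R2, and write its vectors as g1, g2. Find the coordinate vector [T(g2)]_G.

[3, -3]

Compute T(g2) = A g2 = [6, 3] in standard coordinates.
Then write this in G-coordinates: solve for y in y_1 g1 + y_2 g2 = [6, 3].
This gives y = [3, -3], which is column 2 of [T]_G.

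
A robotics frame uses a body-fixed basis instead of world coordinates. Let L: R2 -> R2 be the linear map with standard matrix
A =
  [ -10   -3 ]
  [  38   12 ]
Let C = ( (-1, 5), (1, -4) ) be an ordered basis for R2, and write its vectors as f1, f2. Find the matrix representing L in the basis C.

The j-th column of [L]_C is [L(fj)]_C.
L(f1) = A f1 = (-5, 22) = 2f1 - 3f2, so column 1 is (2, -3).
Repeating for f2 and assembling the columns gives [[2, -2], [-3, 0]].

[[2, -2], [-3, 0]]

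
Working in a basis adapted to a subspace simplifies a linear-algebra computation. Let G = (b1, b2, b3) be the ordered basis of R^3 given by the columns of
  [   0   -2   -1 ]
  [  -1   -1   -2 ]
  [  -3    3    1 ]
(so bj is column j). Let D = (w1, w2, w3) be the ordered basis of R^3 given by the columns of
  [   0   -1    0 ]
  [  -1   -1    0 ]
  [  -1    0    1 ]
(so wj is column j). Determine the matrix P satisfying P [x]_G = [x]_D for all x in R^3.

Column j of P is [bj]_D, since P maps G-coordinates to D-coordinates.
Expressing b1 in D: b1 = w1 + 0·w2 - 2w3, so column 1 of P is [1, 0, -2].
Doing the same for each bj gives P = [[1, -1, 1], [0, 2, 1], [-2, 2, 2]].

[[1, -1, 1], [0, 2, 1], [-2, 2, 2]]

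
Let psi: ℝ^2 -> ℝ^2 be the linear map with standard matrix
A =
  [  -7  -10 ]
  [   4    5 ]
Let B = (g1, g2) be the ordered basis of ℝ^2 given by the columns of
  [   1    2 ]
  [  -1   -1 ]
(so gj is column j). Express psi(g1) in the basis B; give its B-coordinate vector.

Compute psi(g1) = A g1 = [3, -1] in standard coordinates.
Then write this in B-coordinates: solve for y in y_1 g1 + y_2 g2 = [3, -1].
This gives y = [-1, 2], which is column 1 of [psi]_B.

[-1, 2]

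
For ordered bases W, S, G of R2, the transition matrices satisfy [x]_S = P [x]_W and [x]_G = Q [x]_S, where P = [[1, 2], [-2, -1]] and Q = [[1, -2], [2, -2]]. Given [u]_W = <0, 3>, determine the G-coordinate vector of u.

First [u]_S = P [u]_W = <6, -3>.
Then [u]_G = Q [u]_S = <12, 18>.

<12, 18>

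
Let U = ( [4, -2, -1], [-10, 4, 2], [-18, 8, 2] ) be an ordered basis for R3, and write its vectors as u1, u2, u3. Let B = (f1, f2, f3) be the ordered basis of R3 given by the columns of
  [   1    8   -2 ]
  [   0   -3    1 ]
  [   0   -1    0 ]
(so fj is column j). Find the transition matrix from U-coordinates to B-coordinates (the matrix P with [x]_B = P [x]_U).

Take x = uj: its U-coordinates are the j-th standard unit vector, so P e_j — column j of P — equals [uj]_B.
u1 = -2f1 + f2 + f3, giving column 1 = [-2, 1, 1]; repeating for each j gives P = [[-2, 2, 2], [1, -2, -2], [1, -2, 2]].

[[-2, 2, 2], [1, -2, -2], [1, -2, 2]]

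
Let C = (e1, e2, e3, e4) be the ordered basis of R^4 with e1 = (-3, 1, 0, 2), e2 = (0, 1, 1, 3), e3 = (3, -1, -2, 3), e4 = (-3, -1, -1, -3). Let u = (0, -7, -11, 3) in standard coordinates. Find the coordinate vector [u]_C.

(0, 1, 4, 4)

[u]_C is the unique c with M c = u, where M has columns e1, ..., e4.
Row-reducing the augmented matrix [M | u] gives c = (0, 1, 4, 4).
Check: 0·e1 + e2 + 4e3 + 4e4 = (0, -7, -11, 3).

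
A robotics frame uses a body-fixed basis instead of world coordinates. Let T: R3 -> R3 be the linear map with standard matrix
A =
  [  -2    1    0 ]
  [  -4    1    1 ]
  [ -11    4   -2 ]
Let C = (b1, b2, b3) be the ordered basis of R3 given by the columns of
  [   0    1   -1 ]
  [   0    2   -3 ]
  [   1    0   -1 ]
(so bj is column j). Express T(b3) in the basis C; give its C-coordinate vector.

Column 3 of [T]_C is the C-coordinate vector of T(b3).
In standard coordinates T(b3) = A b3 = [-1, 0, 1].
Converting to C: [-1, 0, 1] = -b1 - 3b2 - 2b3, so the coordinate vector is [-1, -3, -2].

[-1, -3, -2]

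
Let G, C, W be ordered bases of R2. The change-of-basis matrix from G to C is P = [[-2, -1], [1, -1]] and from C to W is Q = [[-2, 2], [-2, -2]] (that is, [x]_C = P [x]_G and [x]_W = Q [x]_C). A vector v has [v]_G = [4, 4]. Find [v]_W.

[24, 24]

Apply P to get C-coordinates [-12, 0], then Q to get W-coordinates.
The result is [v]_W = [24, 24].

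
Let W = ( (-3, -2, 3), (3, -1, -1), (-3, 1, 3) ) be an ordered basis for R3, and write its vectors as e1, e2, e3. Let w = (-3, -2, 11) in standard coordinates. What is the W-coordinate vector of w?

(1, 4, 4)

Write w = c_1 e1 + ... + c_3 e3 and solve for the c_i.
Solving this 3x3 system gives c = (1, 4, 4).
Check: e1 + 4e2 + 4e3 = (-3, -2, 11).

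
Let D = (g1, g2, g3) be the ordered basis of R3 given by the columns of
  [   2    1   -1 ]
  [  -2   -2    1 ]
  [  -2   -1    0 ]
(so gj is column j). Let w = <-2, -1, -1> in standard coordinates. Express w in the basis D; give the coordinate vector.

We seek scalars with c_1 g1 + ... + c_3 g3 = w; equivalently solve M c = w where the columns of M are g1, ..., g3.
Solving this 3x3 system gives c = (-1, 3, 3).
Check: -g1 + 3g2 + 3g3 = <-2, -1, -1>.

<-1, 3, 3>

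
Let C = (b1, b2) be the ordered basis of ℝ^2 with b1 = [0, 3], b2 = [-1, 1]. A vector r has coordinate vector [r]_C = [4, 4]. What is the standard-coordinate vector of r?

[-4, 16]

r = M [r]_C, where M has columns b1, b2.
Carrying out the matrix-vector product, r = [-4, 16].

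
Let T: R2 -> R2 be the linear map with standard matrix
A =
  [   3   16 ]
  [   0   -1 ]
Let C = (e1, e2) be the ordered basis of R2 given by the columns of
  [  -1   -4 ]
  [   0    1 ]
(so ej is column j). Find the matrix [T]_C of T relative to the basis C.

[[3, 0], [0, -1]]

The j-th column of [T]_C is [T(ej)]_C.
T(e1) = A e1 = <-3, 0> = 3e1 + 0·e2, so column 1 is <3, 0>.
Repeating for e2 and assembling the columns gives [[3, 0], [0, -1]].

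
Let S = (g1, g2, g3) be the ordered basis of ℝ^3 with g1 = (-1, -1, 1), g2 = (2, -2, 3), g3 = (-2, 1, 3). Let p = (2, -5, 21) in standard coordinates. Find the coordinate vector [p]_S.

(0, 4, 3)

We seek scalars with c_1 g1 + ... + c_3 g3 = p; equivalently solve M c = p where the columns of M are g1, ..., g3.
Row-reducing the augmented matrix [M | p] gives c = (0, 4, 3).
Check: 0·g1 + 4g2 + 3g3 = (2, -5, 21).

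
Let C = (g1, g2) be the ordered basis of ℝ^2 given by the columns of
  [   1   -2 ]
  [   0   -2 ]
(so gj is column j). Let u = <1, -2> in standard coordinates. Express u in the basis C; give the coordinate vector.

<3, 1>

We seek scalars with c_1 g1 + c_2 g2 = u; equivalently solve M c = u where the columns of M are g1, g2.
System: c_1 - 2c_2 = 1, 0c_1 - 2c_2 = -2; solving gives c_1 = 3, c_2 = 1.
Check: 3g1 + g2 = <1, -2>.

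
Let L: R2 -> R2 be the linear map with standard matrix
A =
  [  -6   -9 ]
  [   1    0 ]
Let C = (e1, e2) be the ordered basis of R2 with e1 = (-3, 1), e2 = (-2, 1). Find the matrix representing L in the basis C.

With P the matrix whose columns are e1, e2, [L]_C = P^(-1) A P.
Column by column: L(e1) = A e1 = (9, -3); its C-coordinates (-3, 0) give column 1.
Continuing for each basis vector yields [L]_C = [[-3, 1], [0, -3]].

[[-3, 1], [0, -3]]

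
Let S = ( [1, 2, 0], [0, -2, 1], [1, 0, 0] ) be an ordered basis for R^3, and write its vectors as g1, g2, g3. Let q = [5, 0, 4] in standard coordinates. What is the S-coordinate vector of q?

We seek scalars with c_1 g1 + ... + c_3 g3 = q; equivalently solve M c = q where the columns of M are g1, ..., g3.
Gaussian elimination on [M | q] yields c = (4, 4, 1).
Check: 4g1 + 4g2 + g3 = [5, 0, 4].

[4, 4, 1]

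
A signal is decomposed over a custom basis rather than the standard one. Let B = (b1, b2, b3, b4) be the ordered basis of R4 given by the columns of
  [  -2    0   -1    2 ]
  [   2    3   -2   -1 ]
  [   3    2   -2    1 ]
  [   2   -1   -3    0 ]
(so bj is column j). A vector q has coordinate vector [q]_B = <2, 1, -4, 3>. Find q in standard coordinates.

<6, 12, 19, 15>

The coordinates say q = 2b1 + b2 - 4b3 + 3b4; adding the scaled basis vectors gives <6, 12, 19, 15>.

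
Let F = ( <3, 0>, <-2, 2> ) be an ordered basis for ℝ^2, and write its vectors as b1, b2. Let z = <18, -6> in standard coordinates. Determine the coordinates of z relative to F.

We seek scalars with c_1 b1 + c_2 b2 = z; equivalently solve M c = z where the columns of M are b1, b2.
System: 3c_1 - 2c_2 = 18, 0c_1 + 2c_2 = -6; solving gives c_1 = 4, c_2 = -3.
Check: 4b1 - 3b2 = <18, -6>.

<4, -3>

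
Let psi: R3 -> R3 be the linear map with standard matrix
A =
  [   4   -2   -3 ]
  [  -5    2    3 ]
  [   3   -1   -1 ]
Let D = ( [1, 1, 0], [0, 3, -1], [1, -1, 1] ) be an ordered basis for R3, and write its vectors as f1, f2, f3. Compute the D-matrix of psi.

[[1, -3, 1], [-1, 2, -1], [1, 0, 2]]

The j-th column of [psi]_D is [psi(fj)]_D.
psi(f1) = A f1 = [2, -3, 2] = f1 - f2 + f3, so column 1 is [1, -1, 1].
Repeating for f2, f3 and assembling the columns gives [[1, -3, 1], [-1, 2, -1], [1, 0, 2]].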